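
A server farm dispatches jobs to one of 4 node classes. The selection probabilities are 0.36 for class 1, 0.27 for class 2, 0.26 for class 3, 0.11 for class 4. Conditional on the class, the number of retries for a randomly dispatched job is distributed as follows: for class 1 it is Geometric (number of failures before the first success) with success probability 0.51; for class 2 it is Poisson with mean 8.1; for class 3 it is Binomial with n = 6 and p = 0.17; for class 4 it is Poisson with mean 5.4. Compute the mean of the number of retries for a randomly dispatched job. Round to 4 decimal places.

3.3921

Component means — 1: 0.960784; 2: 8.1; 3: 1.02; 4: 5.4.
E[X] = 0.36·0.960784 + 0.27·8.1 + 0.26·1.02 + 0.11·5.4 = 3.39208.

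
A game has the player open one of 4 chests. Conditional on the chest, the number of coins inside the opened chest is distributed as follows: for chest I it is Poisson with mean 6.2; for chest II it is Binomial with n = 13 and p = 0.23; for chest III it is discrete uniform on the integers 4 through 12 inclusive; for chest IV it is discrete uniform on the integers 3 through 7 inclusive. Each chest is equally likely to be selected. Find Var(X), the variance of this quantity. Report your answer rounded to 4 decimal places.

Per component, I: μ=6.2, E[X²]=44.64; II: μ=2.99, E[X²]=11.2424; III: μ=8, E[X²]=70.6667; IV: μ=5, E[X²]=27.
E[X] = 0.25·6.2 + 0.25·2.99 + 0.25·8 + 0.25·5 = 5.5475.
E[X²] = 0.25·44.64 + 0.25·11.2424 + 0.25·70.6667 + 0.25·27 = 38.3873.
Var(X) = E[X²] − (E[X])² = 38.3873 − 30.7748 = 7.61251.

7.6125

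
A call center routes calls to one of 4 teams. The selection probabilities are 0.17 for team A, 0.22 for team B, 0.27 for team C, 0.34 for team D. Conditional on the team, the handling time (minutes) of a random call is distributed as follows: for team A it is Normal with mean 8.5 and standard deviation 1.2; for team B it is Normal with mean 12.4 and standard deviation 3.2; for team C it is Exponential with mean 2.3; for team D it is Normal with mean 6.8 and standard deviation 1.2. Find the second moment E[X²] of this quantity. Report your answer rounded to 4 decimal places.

67.6751

For each component E[X²] = Var + (mean)², giving A: 73.69; B: 164; C: 10.58; D: 47.68.
Overall E[X²] = 0.17·73.69 + 0.22·164 + 0.27·10.58 + 0.34·47.68 = 67.6751.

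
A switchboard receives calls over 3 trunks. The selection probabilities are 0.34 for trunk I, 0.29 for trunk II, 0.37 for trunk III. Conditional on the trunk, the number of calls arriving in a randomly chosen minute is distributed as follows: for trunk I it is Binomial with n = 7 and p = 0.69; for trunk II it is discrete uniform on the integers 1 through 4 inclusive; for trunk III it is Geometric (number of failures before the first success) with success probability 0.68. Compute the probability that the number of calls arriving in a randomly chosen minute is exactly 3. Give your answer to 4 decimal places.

0.1168

Conditional on each trunk, P(X = 3): I: 0.106185; II: 0.25; III: 0.0222822.
By total probability, P(X = 3) = 0.34·0.106185 + 0.29·0.25 + 0.37·0.0222822 = 0.116847.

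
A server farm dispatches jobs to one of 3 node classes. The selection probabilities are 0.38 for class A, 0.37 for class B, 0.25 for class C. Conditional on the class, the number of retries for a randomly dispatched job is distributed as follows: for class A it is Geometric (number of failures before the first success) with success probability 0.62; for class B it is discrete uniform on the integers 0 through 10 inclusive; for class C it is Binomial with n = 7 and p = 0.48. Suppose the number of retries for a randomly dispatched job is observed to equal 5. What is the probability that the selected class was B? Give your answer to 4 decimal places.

0.4693

Likelihoods P(X=5 | ·): A: 0.00491258; B: 0.0909091; C: 0.144688.
Posterior ∝ prior × likelihood. Numerator for B: 0.37·0.0909091 = 0.0336364.
Normalizing constant: 0.38·0.00491258 + 0.37·0.0909091 + 0.25·0.144688 = 0.0716751.
P(B | observation) = 0.0336364 / 0.0716751 = 0.469289.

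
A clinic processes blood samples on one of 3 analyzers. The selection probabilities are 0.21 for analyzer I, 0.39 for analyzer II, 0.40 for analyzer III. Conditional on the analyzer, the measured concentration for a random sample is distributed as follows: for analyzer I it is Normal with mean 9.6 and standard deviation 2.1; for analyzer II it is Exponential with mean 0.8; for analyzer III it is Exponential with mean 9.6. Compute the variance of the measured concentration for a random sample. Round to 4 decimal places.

Per component, I: μ=9.6, E[X²]=96.57; II: μ=0.8, E[X²]=1.28; III: μ=9.6, E[X²]=184.32.
E[X] = 0.21·9.6 + 0.39·0.8 + 0.4·9.6 = 6.168.
E[X²] = 0.21·96.57 + 0.39·1.28 + 0.4·184.32 = 94.5069.
Var(X) = E[X²] − (E[X])² = 94.5069 − 38.0442 = 56.4627.

56.4627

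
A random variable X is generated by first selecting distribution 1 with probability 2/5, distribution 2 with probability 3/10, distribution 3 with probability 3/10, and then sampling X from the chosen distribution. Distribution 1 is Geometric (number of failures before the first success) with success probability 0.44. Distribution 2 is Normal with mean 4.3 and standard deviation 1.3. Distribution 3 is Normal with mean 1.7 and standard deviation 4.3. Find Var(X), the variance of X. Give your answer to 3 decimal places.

8.941

Per component, 1: μ=1.27273, E[X²]=4.5124; 2: μ=4.3, E[X²]=20.18; 3: μ=1.7, E[X²]=21.38.
E[X] = 0.4·1.27273 + 0.3·4.3 + 0.3·1.7 = 2.30909.
E[X²] = 0.4·4.5124 + 0.3·20.18 + 0.3·21.38 = 14.273.
Var(X) = E[X²] − (E[X])² = 14.273 − 5.3319 = 8.94106.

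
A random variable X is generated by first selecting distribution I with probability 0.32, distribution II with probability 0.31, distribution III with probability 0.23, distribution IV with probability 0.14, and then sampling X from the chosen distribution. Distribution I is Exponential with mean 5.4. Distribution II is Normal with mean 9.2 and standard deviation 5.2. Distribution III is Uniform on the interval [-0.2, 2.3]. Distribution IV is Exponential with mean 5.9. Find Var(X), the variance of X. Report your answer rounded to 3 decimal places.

Per component, I: μ=5.4, E[X²]=58.32; II: μ=9.2, E[X²]=111.68; III: μ=1.05, E[X²]=1.62333; IV: μ=5.9, E[X²]=69.62.
E[X] = 0.32·5.4 + 0.31·9.2 + 0.23·1.05 + 0.14·5.9 = 5.6475.
E[X²] = 0.32·58.32 + 0.31·111.68 + 0.23·1.62333 + 0.14·69.62 = 63.4034.
Var(X) = E[X²] − (E[X])² = 63.4034 − 31.8943 = 31.5091.

31.509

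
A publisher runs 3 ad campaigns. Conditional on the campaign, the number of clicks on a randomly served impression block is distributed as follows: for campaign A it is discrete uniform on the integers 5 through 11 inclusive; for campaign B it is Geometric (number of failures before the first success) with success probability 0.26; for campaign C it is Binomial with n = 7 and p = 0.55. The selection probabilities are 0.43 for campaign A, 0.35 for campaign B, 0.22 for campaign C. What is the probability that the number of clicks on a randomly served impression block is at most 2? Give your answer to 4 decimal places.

0.2418

Conditional on each campaign, P(X ≤ 2): A: 0; B: 0.594776; C: 0.152928.
By total probability, P(X ≤ 2) = 0.43·0 + 0.35·0.594776 + 0.22·0.152928 = 0.241816.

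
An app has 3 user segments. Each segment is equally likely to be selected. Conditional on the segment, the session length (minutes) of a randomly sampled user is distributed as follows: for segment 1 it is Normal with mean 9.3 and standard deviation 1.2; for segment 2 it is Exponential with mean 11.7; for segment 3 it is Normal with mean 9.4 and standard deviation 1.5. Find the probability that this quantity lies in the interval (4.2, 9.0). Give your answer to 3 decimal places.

0.344

Conditional on each segment, P(4.2 < X < 9.0): 1: 0.401283; 2: 0.235023; 3: 0.394599.
By total probability, P(4.2 < X < 9.0) = 0.333333·0.401283 + 0.333333·0.235023 + 0.333333·0.394599 = 0.343635.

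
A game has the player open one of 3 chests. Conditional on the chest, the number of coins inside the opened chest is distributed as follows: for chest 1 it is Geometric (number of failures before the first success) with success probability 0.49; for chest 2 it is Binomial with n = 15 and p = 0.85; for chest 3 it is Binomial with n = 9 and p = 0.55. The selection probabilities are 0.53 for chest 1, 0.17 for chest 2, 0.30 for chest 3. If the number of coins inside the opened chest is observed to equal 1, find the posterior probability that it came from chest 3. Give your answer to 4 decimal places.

Likelihoods P(X=1 | ·): 1: 0.2499; 2: 3.7221e-11; 3: 0.00832349.
Posterior ∝ prior × likelihood. Numerator for 3: 0.3·0.00832349 = 0.00249705.
Normalizing constant: 0.53·0.2499 + 0.17·3.7221e-11 + 0.3·0.00832349 = 0.134944.
P(3 | observation) = 0.00249705 / 0.134944 = 0.0185043.

0.0185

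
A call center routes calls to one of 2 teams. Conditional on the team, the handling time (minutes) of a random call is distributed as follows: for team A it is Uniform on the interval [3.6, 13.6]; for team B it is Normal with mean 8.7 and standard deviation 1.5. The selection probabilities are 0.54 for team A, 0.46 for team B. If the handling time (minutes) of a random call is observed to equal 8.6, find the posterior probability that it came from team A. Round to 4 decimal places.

0.3067

Likelihoods f(8.6 | ·): A: 0.1; B: 0.265371.
Posterior ∝ prior × likelihood. Numerator for A: 0.54·0.1 = 0.054.
Normalizing constant: 0.54·0.1 + 0.46·0.265371 = 0.176071.
P(A | observation) = 0.054 / 0.176071 = 0.306695.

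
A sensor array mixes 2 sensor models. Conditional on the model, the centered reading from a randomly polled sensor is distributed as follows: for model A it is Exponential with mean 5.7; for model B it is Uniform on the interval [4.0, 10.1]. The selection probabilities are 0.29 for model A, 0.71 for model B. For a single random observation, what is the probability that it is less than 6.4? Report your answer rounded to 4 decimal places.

Conditional on each model, P(X < 6.4): A: 0.674635; B: 0.393443.
By total probability, P(X < 6.4) = 0.29·0.674635 + 0.71·0.393443 = 0.474988.

0.4750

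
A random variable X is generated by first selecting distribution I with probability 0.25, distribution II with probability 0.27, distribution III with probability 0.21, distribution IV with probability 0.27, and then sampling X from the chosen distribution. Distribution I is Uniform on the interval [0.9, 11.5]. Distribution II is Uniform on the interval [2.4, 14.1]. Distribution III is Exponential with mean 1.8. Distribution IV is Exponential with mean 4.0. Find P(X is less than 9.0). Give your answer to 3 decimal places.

Conditional on each component, P(X < 9.0): I: 0.764151; II: 0.564103; III: 0.993262; IV: 0.894601.
By total probability, P(X < 9.0) = 0.25·0.764151 + 0.27·0.564103 + 0.21·0.993262 + 0.27·0.894601 = 0.793473.

0.793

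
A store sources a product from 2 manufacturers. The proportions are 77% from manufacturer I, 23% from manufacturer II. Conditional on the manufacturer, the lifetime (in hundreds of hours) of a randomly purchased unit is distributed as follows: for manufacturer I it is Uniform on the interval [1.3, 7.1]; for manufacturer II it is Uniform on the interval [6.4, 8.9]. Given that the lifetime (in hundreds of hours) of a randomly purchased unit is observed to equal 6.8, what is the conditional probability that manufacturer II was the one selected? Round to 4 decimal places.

Likelihoods f(6.8 | ·): I: 0.172414; II: 0.4.
Posterior ∝ prior × likelihood. Numerator for II: 0.23·0.4 = 0.092.
Normalizing constant: 0.77·0.172414 + 0.23·0.4 = 0.224759.
P(II | observation) = 0.092 / 0.224759 = 0.409328.

0.4093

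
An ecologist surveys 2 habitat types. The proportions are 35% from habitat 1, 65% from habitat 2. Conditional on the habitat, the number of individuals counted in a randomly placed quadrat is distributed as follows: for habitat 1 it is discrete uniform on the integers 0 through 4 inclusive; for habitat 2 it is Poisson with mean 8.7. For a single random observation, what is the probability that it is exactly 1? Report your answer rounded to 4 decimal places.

0.0709

Conditional on each habitat, P(X = 1): 1: 0.2; 2: 0.0014493.
By total probability, P(X = 1) = 0.35·0.2 + 0.65·0.0014493 = 0.070942.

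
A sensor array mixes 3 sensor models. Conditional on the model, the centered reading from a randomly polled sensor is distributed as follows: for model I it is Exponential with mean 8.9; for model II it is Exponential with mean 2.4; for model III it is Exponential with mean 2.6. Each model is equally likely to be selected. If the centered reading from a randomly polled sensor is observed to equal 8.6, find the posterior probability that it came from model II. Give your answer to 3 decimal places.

0.169

Likelihoods f(8.6 | ·): I: 0.0427518; II: 0.0115762; III: 0.0140771.
Posterior ∝ prior × likelihood. Numerator for II: 0.333333·0.0115762 = 0.00385874.
Normalizing constant: 0.333333·0.0427518 + 0.333333·0.0115762 + 0.333333·0.0140771 = 0.0228017.
P(II | observation) = 0.00385874 / 0.0228017 = 0.16923.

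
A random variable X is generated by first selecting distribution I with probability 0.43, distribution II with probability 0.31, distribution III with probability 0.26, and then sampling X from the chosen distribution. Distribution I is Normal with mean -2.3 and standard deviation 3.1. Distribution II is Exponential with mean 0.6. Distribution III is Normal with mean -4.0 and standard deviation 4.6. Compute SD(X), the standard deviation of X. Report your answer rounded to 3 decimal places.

Per component, I: μ=-2.3, E[X²]=14.9; II: μ=0.6, E[X²]=0.72; III: μ=-4, E[X²]=37.16.
E[X] = 0.43·-2.3 + 0.31·0.6 + 0.26·-4 = -1.843.
E[X²] = 0.43·14.9 + 0.31·0.72 + 0.26·37.16 = 16.2918.
Var(X) = E[X²] − (E[X])² = 16.2918 − 3.39665 = 12.8952.
SD(X) = √12.8952 = 3.59098.

3.591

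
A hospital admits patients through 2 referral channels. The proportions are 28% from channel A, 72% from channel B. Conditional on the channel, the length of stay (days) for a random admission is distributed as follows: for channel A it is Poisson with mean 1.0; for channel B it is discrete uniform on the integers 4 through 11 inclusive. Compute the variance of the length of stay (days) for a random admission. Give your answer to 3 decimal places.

12.578

Per component, A: μ=1, E[X²]=2; B: μ=7.5, E[X²]=61.5.
E[X] = 0.28·1 + 0.72·7.5 = 5.68.
E[X²] = 0.28·2 + 0.72·61.5 = 44.84.
Var(X) = E[X²] − (E[X])² = 44.84 − 32.2624 = 12.5776.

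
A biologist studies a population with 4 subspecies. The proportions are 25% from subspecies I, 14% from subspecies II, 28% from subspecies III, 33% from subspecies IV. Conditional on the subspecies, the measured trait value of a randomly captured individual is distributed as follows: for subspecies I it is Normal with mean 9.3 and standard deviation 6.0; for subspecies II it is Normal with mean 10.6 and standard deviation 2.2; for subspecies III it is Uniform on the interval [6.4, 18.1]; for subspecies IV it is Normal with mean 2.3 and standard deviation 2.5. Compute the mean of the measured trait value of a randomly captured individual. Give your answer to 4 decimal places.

Component means — I: 9.3; II: 10.6; III: 12.25; IV: 2.3.
E[X] = 0.25·9.3 + 0.14·10.6 + 0.28·12.25 + 0.33·2.3 = 7.998.

7.9980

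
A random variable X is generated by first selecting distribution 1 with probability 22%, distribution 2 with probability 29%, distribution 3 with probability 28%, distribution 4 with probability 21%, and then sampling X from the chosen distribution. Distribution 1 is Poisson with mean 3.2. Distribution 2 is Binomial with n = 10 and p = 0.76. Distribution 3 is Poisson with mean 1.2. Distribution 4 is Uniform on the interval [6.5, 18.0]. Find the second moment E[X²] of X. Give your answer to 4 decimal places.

54.8029

For each component E[X²] = Var + (mean)², giving 1: 13.44; 2: 59.584; 3: 2.64; 4: 161.083.
Overall E[X²] = 0.22·13.44 + 0.29·59.584 + 0.28·2.64 + 0.21·161.083 = 54.8029.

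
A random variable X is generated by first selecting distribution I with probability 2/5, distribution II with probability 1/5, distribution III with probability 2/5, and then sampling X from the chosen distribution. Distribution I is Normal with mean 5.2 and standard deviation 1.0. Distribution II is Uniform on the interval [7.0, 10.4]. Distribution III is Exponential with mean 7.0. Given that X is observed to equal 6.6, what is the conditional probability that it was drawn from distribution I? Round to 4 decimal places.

Likelihoods f(6.6 | ·): I: 0.149727; II: 0; III: 0.0556448.
Posterior ∝ prior × likelihood. Numerator for I: 0.4·0.149727 = 0.059891.
Normalizing constant: 0.4·0.149727 + 0.2·0 + 0.4·0.0556448 = 0.0821489.
P(I | observation) = 0.059891 / 0.0821489 = 0.729054.

0.7291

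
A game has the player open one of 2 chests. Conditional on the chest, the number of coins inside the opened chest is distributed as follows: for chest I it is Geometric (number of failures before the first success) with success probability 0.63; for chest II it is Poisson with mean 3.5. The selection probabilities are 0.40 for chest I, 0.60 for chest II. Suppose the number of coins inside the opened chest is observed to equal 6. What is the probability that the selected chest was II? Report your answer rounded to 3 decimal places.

0.986

Likelihoods P(X=6 | ·): I: 0.00161641; II: 0.0770983.
Posterior ∝ prior × likelihood. Numerator for II: 0.6·0.0770983 = 0.046259.
Normalizing constant: 0.4·0.00161641 + 0.6·0.0770983 = 0.0469056.
P(II | observation) = 0.046259 / 0.0469056 = 0.986216.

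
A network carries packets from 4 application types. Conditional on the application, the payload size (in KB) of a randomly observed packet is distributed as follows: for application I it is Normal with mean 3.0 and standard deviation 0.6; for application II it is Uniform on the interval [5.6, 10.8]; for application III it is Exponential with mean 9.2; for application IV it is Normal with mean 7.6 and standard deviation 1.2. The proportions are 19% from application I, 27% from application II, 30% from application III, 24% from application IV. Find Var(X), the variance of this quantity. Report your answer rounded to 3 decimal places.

31.246

Per component, I: μ=3, E[X²]=9.36; II: μ=8.2, E[X²]=69.4933; III: μ=9.2, E[X²]=169.28; IV: μ=7.6, E[X²]=59.2.
E[X] = 0.19·3 + 0.27·8.2 + 0.3·9.2 + 0.24·7.6 = 7.368.
E[X²] = 0.19·9.36 + 0.27·69.4933 + 0.3·169.28 + 0.24·59.2 = 85.5336.
Var(X) = E[X²] − (E[X])² = 85.5336 − 54.2874 = 31.2462.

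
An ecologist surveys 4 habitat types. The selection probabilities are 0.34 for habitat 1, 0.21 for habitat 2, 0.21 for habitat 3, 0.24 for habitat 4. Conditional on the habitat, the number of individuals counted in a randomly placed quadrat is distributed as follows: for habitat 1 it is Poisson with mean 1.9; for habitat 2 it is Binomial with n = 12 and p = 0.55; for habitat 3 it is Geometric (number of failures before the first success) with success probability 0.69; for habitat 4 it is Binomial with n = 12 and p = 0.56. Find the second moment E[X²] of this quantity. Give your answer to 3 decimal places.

23.371

For each component E[X²] = Var + (mean)², giving 1: 5.51; 2: 46.53; 3: 0.852972; 4: 48.1152.
Overall E[X²] = 0.34·5.51 + 0.21·46.53 + 0.21·0.852972 + 0.24·48.1152 = 23.3715.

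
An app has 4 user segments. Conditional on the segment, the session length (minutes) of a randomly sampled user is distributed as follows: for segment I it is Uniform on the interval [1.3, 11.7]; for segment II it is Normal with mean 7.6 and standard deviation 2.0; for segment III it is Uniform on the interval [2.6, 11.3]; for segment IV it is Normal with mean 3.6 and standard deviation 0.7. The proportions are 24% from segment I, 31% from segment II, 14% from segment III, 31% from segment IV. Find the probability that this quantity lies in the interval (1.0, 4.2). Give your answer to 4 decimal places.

0.3556

Conditional on each segment, P(1.0 < X < 4.2): I: 0.278846; II: 0.044082; III: 0.183908; IV: 0.804215.
By total probability, P(1.0 < X < 4.2) = 0.24·0.278846 + 0.31·0.044082 + 0.14·0.183908 + 0.31·0.804215 = 0.355642.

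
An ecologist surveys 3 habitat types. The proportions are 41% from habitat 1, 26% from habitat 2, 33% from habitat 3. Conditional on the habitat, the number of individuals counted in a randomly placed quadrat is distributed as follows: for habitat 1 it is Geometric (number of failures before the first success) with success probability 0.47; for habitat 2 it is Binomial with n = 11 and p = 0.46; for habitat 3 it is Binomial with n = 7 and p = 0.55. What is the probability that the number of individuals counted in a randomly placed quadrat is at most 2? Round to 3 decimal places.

Conditional on each habitat, P(X ≤ 2): 1: 0.851123; 2: 0.0572449; 3: 0.152928.
By total probability, P(X ≤ 2) = 0.41·0.851123 + 0.26·0.0572449 + 0.33·0.152928 = 0.41431.

0.414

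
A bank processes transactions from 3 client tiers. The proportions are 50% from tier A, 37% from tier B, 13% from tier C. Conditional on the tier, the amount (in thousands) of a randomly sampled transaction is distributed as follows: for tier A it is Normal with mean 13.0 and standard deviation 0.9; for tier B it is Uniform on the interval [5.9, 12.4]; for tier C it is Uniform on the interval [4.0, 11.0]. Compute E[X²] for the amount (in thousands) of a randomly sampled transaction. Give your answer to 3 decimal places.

For each component E[X²] = Var + (mean)², giving A: 169.81; B: 87.2433; C: 60.3333.
Overall E[X²] = 0.5·169.81 + 0.37·87.2433 + 0.13·60.3333 = 125.028.

125.028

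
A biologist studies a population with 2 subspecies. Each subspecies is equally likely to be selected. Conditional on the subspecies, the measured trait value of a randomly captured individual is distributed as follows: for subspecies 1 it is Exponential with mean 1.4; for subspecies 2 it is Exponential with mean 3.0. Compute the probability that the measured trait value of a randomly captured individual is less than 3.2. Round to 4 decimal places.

Conditional on each subspecies, P(X < 3.2): 1: 0.898299; 2: 0.655846.
By total probability, P(X < 3.2) = 0.5·0.898299 + 0.5·0.655846 = 0.777072.

0.7771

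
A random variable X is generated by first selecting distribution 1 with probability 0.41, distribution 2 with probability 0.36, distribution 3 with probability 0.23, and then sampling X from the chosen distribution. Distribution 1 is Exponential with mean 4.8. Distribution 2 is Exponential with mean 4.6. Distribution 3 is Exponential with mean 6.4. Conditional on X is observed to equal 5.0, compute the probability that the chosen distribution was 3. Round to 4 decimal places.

0.2254

Likelihoods f(5.0 | ·): 1: 0.0735138; 2: 0.0733133; 3: 0.0715365.
Posterior ∝ prior × likelihood. Numerator for 3: 0.23·0.0715365 = 0.0164534.
Normalizing constant: 0.41·0.0735138 + 0.36·0.0733133 + 0.23·0.0715365 = 0.0729868.
P(3 | observation) = 0.0164534 / 0.0729868 = 0.22543.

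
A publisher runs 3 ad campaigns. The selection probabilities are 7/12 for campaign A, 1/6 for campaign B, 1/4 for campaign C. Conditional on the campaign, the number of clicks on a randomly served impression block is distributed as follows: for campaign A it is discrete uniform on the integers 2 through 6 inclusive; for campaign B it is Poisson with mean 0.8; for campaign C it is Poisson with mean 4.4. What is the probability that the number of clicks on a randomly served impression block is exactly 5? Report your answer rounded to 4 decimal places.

Conditional on each campaign, P(X = 5): A: 0.2; B: 0.00122697; C: 0.168728.
By total probability, P(X = 5) = 0.583333·0.2 + 0.166667·0.00122697 + 0.25·0.168728 = 0.159053.

0.1591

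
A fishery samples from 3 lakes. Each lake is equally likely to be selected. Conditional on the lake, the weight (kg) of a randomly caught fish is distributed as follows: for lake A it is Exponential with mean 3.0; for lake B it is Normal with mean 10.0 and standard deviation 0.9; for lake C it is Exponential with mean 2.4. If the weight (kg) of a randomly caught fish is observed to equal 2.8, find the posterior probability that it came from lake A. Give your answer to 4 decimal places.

0.5025

Likelihoods f(2.8 | ·): A: 0.13108; B: 5.61363e-15; C: 0.129751.
Posterior ∝ prior × likelihood. Numerator for A: 0.333333·0.13108 = 0.0436934.
Normalizing constant: 0.333333·0.13108 + 0.333333·5.61363e-15 + 0.333333·0.129751 = 0.0869439.
P(A | observation) = 0.0436934 / 0.0869439 = 0.502547.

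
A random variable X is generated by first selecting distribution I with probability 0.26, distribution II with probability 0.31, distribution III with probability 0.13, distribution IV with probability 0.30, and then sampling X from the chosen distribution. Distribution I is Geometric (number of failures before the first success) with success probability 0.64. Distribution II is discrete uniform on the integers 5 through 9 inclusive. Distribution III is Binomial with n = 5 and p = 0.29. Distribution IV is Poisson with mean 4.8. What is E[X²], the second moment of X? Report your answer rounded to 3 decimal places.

24.880

For each component E[X²] = Var + (mean)², giving I: 1.19531; II: 51; III: 3.132; IV: 27.84.
Overall E[X²] = 0.26·1.19531 + 0.31·51 + 0.13·3.132 + 0.3·27.84 = 24.8799.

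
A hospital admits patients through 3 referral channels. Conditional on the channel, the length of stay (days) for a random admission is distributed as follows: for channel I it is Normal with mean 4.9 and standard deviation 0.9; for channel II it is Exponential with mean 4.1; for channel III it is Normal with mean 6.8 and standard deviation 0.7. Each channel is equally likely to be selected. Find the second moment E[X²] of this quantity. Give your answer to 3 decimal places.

35.057

For each component E[X²] = Var + (mean)², giving I: 24.82; II: 33.62; III: 46.73.
Overall E[X²] = 0.333333·24.82 + 0.333333·33.62 + 0.333333·46.73 = 35.0567.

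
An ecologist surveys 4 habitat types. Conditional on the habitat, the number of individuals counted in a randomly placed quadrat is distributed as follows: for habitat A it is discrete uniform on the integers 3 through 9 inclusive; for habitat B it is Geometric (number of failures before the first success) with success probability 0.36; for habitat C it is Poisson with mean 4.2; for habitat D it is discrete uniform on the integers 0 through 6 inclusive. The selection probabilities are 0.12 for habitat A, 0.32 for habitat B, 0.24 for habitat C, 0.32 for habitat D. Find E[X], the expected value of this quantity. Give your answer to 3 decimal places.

3.257

Component means — A: 6; B: 1.77778; C: 4.2; D: 3.
E[X] = 0.12·6 + 0.32·1.77778 + 0.24·4.2 + 0.32·3 = 3.25689.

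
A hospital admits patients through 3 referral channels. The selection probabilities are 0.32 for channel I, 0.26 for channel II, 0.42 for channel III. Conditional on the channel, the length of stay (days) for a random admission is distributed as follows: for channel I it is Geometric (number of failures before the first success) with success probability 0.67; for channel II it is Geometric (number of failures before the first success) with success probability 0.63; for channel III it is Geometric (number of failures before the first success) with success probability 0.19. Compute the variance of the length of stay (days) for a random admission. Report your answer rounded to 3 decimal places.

Per component, I: μ=0.492537, E[X²]=0.977723; II: μ=0.587302, E[X²]=1.27715; III: μ=4.26316, E[X²]=40.6122.
E[X] = 0.32·0.492537 + 0.26·0.587302 + 0.42·4.26316 = 2.10084.
E[X²] = 0.32·0.977723 + 0.26·1.27715 + 0.42·40.6122 = 17.702.
Var(X) = E[X²] − (E[X])² = 17.702 − 4.41351 = 13.2885.

13.289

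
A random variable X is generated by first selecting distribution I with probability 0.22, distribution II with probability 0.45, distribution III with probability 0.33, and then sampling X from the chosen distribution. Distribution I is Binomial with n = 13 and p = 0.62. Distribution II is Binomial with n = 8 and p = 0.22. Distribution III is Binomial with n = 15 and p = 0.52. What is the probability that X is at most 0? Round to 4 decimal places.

Conditional on each component, P(X ≤ 0): I: 3.44498e-06; II: 0.137011; III: 1.65432e-05.
By total probability, P(X ≤ 0) = 0.22·3.44498e-06 + 0.45·0.137011 + 0.33·1.65432e-05 = 0.0616614.

0.0617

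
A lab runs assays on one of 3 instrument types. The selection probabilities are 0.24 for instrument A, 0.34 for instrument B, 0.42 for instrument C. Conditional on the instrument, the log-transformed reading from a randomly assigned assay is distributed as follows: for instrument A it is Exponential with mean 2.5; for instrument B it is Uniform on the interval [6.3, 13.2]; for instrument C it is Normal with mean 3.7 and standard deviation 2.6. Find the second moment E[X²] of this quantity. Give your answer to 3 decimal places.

45.259

For each component E[X²] = Var + (mean)², giving A: 12.5; B: 99.03; C: 20.45.
Overall E[X²] = 0.24·12.5 + 0.34·99.03 + 0.42·20.45 = 45.2592.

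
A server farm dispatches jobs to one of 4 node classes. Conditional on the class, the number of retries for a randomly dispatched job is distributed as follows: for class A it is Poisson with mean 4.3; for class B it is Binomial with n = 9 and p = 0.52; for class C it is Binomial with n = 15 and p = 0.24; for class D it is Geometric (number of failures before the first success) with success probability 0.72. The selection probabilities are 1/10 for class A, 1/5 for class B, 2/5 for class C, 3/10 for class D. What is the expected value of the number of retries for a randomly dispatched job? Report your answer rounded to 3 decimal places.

2.923

Component means — A: 4.3; B: 4.68; C: 3.6; D: 0.388889.
E[X] = 0.1·4.3 + 0.2·4.68 + 0.4·3.6 + 0.3·0.388889 = 2.92267.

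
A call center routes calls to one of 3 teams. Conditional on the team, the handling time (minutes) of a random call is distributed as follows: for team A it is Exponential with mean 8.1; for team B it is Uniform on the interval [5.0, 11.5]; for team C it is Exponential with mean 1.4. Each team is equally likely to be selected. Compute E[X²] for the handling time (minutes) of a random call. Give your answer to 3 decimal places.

For each component E[X²] = Var + (mean)², giving A: 131.22; B: 71.5833; C: 3.92.
Overall E[X²] = 0.333333·131.22 + 0.333333·71.5833 + 0.333333·3.92 = 68.9078.

68.908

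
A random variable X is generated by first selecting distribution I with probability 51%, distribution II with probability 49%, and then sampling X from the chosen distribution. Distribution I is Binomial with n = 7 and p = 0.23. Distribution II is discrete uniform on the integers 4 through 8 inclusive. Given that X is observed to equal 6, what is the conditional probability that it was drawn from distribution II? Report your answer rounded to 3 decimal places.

Likelihoods P(X=6 | ·): I: 0.000797913; II: 0.2.
Posterior ∝ prior × likelihood. Numerator for II: 0.49·0.2 = 0.098.
Normalizing constant: 0.51·0.000797913 + 0.49·0.2 = 0.0984069.
P(II | observation) = 0.098 / 0.0984069 = 0.995865.

0.996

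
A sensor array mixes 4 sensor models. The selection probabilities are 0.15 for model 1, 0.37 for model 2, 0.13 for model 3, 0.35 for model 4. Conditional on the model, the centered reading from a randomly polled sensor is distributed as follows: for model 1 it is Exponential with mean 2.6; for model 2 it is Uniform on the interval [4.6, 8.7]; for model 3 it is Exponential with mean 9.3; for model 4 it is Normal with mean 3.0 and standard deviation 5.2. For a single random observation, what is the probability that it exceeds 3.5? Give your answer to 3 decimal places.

0.660

Conditional on each model, P(X > 3.5): 1: 0.260239; 2: 1; 3: 0.686366; 4: 0.461699.
By total probability, P(X > 3.5) = 0.15·0.260239 + 0.37·1 + 0.13·0.686366 + 0.35·0.461699 = 0.659858.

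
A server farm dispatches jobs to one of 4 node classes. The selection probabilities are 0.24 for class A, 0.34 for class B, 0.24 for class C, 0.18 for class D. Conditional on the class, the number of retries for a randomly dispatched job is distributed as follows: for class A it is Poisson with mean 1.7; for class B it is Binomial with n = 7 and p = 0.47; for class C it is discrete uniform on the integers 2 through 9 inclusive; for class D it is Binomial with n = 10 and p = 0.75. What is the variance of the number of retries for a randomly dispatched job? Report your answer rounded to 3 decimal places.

Per component, A: μ=1.7, E[X²]=4.59; B: μ=3.29, E[X²]=12.5678; C: μ=5.5, E[X²]=35.5; D: μ=7.5, E[X²]=58.125.
E[X] = 0.24·1.7 + 0.34·3.29 + 0.24·5.5 + 0.18·7.5 = 4.1966.
E[X²] = 0.24·4.59 + 0.34·12.5678 + 0.24·35.5 + 0.18·58.125 = 24.3572.
Var(X) = E[X²] − (E[X])² = 24.3572 − 17.6115 = 6.7457.

6.746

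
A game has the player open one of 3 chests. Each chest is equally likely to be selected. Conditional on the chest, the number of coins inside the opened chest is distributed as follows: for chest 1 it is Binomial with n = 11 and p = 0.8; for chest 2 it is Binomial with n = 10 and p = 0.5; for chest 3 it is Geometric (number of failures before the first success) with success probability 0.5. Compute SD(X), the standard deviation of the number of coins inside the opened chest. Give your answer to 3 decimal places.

Per component, 1: μ=8.8, E[X²]=79.2; 2: μ=5, E[X²]=27.5; 3: μ=1, E[X²]=3.
E[X] = 0.333333·8.8 + 0.333333·5 + 0.333333·1 = 4.93333.
E[X²] = 0.333333·79.2 + 0.333333·27.5 + 0.333333·3 = 36.5667.
Var(X) = E[X²] − (E[X])² = 36.5667 − 24.3378 = 12.2289.
SD(X) = √12.2289 = 3.49698.

3.497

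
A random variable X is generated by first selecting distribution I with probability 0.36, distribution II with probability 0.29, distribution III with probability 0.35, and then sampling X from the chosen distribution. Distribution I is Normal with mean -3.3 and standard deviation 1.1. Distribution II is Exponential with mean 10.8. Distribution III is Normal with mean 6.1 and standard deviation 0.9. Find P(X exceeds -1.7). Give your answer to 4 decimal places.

0.6662

Conditional on each component, P(X > -1.7): I: 0.0728976; II: 1; III: 1.
By total probability, P(X > -1.7) = 0.36·0.0728976 + 0.29·1 + 0.35·1 = 0.666243.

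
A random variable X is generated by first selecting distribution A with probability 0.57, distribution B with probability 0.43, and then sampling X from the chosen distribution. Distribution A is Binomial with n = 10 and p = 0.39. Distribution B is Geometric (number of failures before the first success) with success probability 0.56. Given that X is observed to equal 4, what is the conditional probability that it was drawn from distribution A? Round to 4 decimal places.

0.9405

Likelihoods P(X=4 | ·): A: 0.250298; B: 0.0209893.
Posterior ∝ prior × likelihood. Numerator for A: 0.57·0.250298 = 0.14267.
Normalizing constant: 0.57·0.250298 + 0.43·0.0209893 = 0.151695.
P(A | observation) = 0.14267 / 0.151695 = 0.940503.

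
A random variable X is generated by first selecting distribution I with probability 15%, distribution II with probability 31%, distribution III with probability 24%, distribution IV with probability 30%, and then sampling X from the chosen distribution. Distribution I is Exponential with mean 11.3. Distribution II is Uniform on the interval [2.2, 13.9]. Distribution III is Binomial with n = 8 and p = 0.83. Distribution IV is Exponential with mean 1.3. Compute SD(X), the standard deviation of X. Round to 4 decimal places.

5.9732

Per component, I: μ=11.3, E[X²]=255.38; II: μ=8.05, E[X²]=76.21; III: μ=6.64, E[X²]=45.2184; IV: μ=1.3, E[X²]=3.38.
E[X] = 0.15·11.3 + 0.31·8.05 + 0.24·6.64 + 0.3·1.3 = 6.1741.
E[X²] = 0.15·255.38 + 0.31·76.21 + 0.24·45.2184 + 0.3·3.38 = 73.7985.
Var(X) = E[X²] − (E[X])² = 73.7985 − 38.1195 = 35.679.
SD(X) = √35.679 = 5.97319.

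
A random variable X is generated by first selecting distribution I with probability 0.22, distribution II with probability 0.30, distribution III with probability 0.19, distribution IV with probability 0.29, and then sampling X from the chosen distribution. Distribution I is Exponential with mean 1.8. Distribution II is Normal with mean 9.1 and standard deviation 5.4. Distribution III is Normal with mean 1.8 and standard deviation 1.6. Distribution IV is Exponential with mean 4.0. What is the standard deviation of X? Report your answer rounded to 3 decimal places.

Per component, I: μ=1.8, E[X²]=6.48; II: μ=9.1, E[X²]=111.97; III: μ=1.8, E[X²]=5.8; IV: μ=4, E[X²]=32.
E[X] = 0.22·1.8 + 0.3·9.1 + 0.19·1.8 + 0.29·4 = 4.628.
E[X²] = 0.22·6.48 + 0.3·111.97 + 0.19·5.8 + 0.29·32 = 45.3986.
Var(X) = E[X²] − (E[X])² = 45.3986 − 21.4184 = 23.9802.
SD(X) = √23.9802 = 4.89696.

4.897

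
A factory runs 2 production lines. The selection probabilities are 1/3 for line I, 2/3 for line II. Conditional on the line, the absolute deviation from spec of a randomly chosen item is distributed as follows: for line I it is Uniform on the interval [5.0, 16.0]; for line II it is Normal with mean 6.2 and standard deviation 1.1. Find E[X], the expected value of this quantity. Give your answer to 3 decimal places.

7.633

Component means — I: 10.5; II: 6.2.
E[X] = 0.333333·10.5 + 0.666667·6.2 = 7.63333.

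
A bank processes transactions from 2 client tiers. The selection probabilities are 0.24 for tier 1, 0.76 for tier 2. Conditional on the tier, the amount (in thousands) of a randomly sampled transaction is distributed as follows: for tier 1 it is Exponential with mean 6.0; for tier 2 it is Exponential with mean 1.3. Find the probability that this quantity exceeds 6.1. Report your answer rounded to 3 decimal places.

Conditional on each tier, P(X > 6.1): 1: 0.361799; 2: 0.00916551.
By total probability, P(X > 6.1) = 0.24·0.361799 + 0.76·0.00916551 = 0.0937975.

0.094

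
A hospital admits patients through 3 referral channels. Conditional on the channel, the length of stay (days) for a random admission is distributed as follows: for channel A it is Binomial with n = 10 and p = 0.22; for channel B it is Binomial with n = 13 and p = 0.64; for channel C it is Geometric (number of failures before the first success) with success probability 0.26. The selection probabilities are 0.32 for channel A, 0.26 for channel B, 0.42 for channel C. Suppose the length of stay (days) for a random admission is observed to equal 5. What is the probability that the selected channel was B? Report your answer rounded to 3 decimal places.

Likelihoods P(X=5 | ·): A: 0.0374962; B: 0.0389851; C: 0.0576942.
Posterior ∝ prior × likelihood. Numerator for B: 0.26·0.0389851 = 0.0101361.
Normalizing constant: 0.32·0.0374962 + 0.26·0.0389851 + 0.42·0.0576942 = 0.0463664.
P(B | observation) = 0.0101361 / 0.0463664 = 0.218609.

0.219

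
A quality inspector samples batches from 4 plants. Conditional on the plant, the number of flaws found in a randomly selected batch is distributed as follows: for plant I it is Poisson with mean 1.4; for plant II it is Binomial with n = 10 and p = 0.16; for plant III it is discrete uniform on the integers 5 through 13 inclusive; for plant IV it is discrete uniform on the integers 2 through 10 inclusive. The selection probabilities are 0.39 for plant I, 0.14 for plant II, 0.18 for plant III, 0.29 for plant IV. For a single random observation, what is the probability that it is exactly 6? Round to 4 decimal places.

Conditional on each plant, P(X = 6): I: 0.00257883; II: 0.00175411; III: 0.111111; IV: 0.111111.
By total probability, P(X = 6) = 0.39·0.00257883 + 0.14·0.00175411 + 0.18·0.111111 + 0.29·0.111111 = 0.0534735.

0.0535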